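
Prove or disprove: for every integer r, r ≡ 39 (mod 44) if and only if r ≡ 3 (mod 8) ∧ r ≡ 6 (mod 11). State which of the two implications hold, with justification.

(⇒) This fails: r = 39 gives 39 ≡ 39 (mod 44) but 39 ≡ 7 (mod 8), so the conjunction on the right does not hold.

(⇐) Conversely, if r ≡ 3 (mod 8) and r ≡ 6 (mod 11), then by the Chinese remainder theorem r ≡ 83 (mod 88). Since 83 ≡ 39 (mod 44) and 44 ∣ 88, we get r ≡ 39 (mod 44).

Not equivalent: only (⇐) holds.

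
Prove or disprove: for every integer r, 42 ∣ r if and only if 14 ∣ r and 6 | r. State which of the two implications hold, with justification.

Equivalent; both directions hold.

(→) If 42 ∣ r, write r = 42q. Since 42 = 3·14, r = 14·(3q), so 14 ∣ r; and since 42 = 7·6, r = 6·(7q), so 6 ∣ r.

(←) Suppose 14 ∣ r and 6 ∣ r. Any common multiple of 14 and 6 is a multiple of their lcm; here lcm(14, 6) = 14·6/gcd(14, 6) = 84/2 = 42, so 42 ∣ r.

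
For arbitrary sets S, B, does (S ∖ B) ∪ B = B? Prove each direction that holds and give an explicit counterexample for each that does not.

Only the reverse inclusion holds.

(⟹) This inclusion fails. Take S = {1}, B = ∅; then 1 ∈ (S ∖ B) ∪ B but 1 ∉ B.

(⟸) Let x ∈ B. Then either x ∈ B and x ∉ S; or x ∈ S ∩ B. In each case x ∈ (S ∖ B) ∪ B, so B ⊆ (S ∖ B) ∪ B.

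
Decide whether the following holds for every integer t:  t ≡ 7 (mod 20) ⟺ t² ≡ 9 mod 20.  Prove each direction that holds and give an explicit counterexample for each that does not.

(⟹) Suppose t ≡ 7 (mod 20). Write t = 20j + 7. Then (20j + 7)² = 400j² + 280j + 49 = 20(20j² + 14j + 2) + 9, so t² ≡ 9 (mod 20).

(⟸) This fails: take t = 3. Then 3² = 9 ≡ 9 (mod 20), yet 3 ≡ 3 (mod 20), not 7.

Not equivalent: only (⇒) holds.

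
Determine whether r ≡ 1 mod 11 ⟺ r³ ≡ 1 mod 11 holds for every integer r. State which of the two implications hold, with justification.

The biconditional holds.

(⟹) Suppose r ≡ 1 mod 11. Write r = 11j + 1. Then (11j + 1)³ = 1331j³ + 363j² + 33j + 1 = 11(121j³ + 33j² + 3j) + 1, so r³ ≡ 1 (mod 11).

(⟸) Conversely, suppose r³ ≡ 1 (mod 11). The only residue r in {0, …, 10} with r³ ≡ 1 (mod 11) is r = 1, so r ≡ 1 (mod 11).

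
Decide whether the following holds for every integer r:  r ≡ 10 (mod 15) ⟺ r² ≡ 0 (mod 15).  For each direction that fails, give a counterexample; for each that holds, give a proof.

(⇒) This fails: take r = 10. Then 10 ≡ 10 (mod 15), but 10² = 100 ≡ 10 (mod 15), not 0.

(⇐) This fails: take r = 0. Then 0² = 0 ≡ 0 (mod 15), yet 0 ≡ 0 (mod 15), not 10.

(⇒) fails and (⇐) fails.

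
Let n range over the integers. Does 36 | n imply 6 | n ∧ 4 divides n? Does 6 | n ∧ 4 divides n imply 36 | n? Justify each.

Only the forward direction holds.

Converse. This fails: take n = 12. Both 6 ∣ 12 and 4 ∣ 12, yet 12 is not a multiple of 36 (since 12 = 0·36 + 12), so 36 ∤ 12.

Forward direction. If 36 ∣ n, write n = 36q. Since 36 = 6·6, n = 6·(6q), so 6 ∣ n; and since 36 = 9·4, n = 4·(9q), so 4 ∣ n.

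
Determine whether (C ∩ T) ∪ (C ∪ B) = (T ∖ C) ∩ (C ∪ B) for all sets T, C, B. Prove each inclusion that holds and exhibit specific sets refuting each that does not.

Reverse inclusion. Let x ∈ (T ∖ C) ∩ (C ∪ B). Then x ∈ T ∩ B and x ∉ C, from which x ∈ (C ∩ T) ∪ (C ∪ B).

Forward inclusion. This inclusion fails. Take T = ∅, C = {1}, B = ∅; then 1 ∈ (C ∩ T) ∪ (C ∪ B) but 1 ∉ (T ∖ C) ∩ (C ∪ B).

The sets are not equal: only the reverse inclusion holds.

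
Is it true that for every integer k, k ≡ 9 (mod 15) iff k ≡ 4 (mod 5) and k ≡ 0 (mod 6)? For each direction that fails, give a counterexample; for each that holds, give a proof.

The forward direction fails; the converse holds.

(→) This fails: k = 9 gives 9 ≡ 9 (mod 15) but 9 ≡ 3 (mod 6), so the conjunction on the right does not hold.

(←) Conversely, if k ≡ 4 (mod 5) and k ≡ 0 (mod 6), then by the Chinese remainder theorem k ≡ 24 (mod 30). Since 24 ≡ 9 (mod 15) and 15 ∣ 30, we get k ≡ 9 (mod 15).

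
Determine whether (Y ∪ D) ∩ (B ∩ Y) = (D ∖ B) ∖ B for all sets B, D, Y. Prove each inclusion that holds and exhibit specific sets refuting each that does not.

Neither inclusion holds.

Forward inclusion. This inclusion fails. Take B = {1}, D = ∅, Y = {1}; then 1 ∈ (Y ∪ D) ∩ (B ∩ Y) but 1 ∉ (D ∖ B) ∖ B.

Reverse inclusion. This inclusion fails. Take B = ∅, D = {1}, Y = ∅; then 1 ∈ (D ∖ B) ∖ B but 1 ∉ (Y ∪ D) ∩ (B ∩ Y).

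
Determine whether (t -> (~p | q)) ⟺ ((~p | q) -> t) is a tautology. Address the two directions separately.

Both directions fail.

[⇒] This fails. Under q = F, t = F, p = F, the left side is true but the right side is false.

[⇐] This fails. Under q = F, t = T, p = T, the left side is false but the right side is true.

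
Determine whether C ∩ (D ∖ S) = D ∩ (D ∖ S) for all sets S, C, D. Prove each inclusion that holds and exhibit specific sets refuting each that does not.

(⊇) This inclusion fails. Take S = ∅, C = ∅, D = {1}; then 1 ∈ D ∩ (D ∖ S) but 1 ∉ C ∩ (D ∖ S).

(⊆) Let x ∈ C ∩ (D ∖ S). Then x ∈ C ∩ D and x ∉ S, from which x ∈ D ∩ (D ∖ S).

Only the forward inclusion holds.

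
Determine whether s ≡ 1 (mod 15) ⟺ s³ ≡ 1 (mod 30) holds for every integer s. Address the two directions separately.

(⇒) This fails: take s = 16. Then 16 ≡ 1 (mod 15), but 16³ = 4096 ≡ 16 (mod 30), not 1.

(⇐) Conversely, the residues r modulo 30 with r³ ≡ 1 (mod 30) are exactly {1}, and each is ≡ 1 (mod 15).

(⇒) fails; (⇐) holds.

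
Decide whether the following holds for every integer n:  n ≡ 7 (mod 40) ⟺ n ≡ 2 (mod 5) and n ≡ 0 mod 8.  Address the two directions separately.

(⇒) fails and (⇐) fails.

[⇒] This fails: n = 7 gives 7 ≡ 7 (mod 40) but 7 ≡ 7 (mod 8), so the conjunction on the right does not hold.

[⇐] This fails: n = 32 satisfies both congruences on the right (32 ≡ 2 mod 5 and 32 ≡ 0 mod 8) yet 32 ≡ 32 (mod 40), not 7.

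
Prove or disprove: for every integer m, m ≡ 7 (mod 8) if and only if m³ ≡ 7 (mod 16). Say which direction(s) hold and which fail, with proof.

The forward direction fails; the converse holds.

(⇒) This fails: take m = 15. Then 15 ≡ 7 (mod 8), but 15³ = 3375 ≡ 15 (mod 16), not 7.

(⇐) Conversely, the residues r modulo 16 with r³ ≡ 7 (mod 16) are exactly {7}, and each is ≡ 7 (mod 8).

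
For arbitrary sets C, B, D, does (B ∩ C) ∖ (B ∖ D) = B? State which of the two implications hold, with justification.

Only the forward inclusion holds.

(⊇) This inclusion fails. Take C = ∅, B = {1}, D = ∅; then 1 ∈ B but 1 ∉ (B ∩ C) ∖ (B ∖ D).

(⊆) Let x ∈ (B ∩ C) ∖ (B ∖ D). Then x ∈ C ∩ B ∩ D, from which x ∈ B.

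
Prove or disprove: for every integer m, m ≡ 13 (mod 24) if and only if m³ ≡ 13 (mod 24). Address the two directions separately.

Both directions hold.

(→) Suppose m ≡ 13 (mod 24). Write m = 24j + 13. Then (24j + 13)³ = 13824j³ + 22464j² + 12168j + 2197 = 24(576j³ + 936j² + 507j + 91) + 13, so m³ ≡ 13 (mod 24).

(←) Conversely, suppose m³ ≡ 13 (mod 24). The only residue r in {0, …, 23} with r³ ≡ 13 (mod 24) is r = 13, so m ≡ 13 (mod 24).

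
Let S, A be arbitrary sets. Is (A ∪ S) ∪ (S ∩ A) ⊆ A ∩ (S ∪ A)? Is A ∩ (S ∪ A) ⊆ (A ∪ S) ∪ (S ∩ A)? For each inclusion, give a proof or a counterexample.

Only the reverse inclusion holds.

Forward inclusion. This inclusion fails. Take S = {1}, A = ∅; then 1 ∈ (A ∪ S) ∪ (S ∩ A) but 1 ∉ A ∩ (S ∪ A).

Reverse inclusion. Let x ∈ A ∩ (S ∪ A). Then either x ∈ A and x ∉ S; or x ∈ S ∩ A. In each case x ∈ (A ∪ S) ∪ (S ∩ A), so A ∩ (S ∪ A) ⊆ (A ∪ S) ∪ (S ∩ A).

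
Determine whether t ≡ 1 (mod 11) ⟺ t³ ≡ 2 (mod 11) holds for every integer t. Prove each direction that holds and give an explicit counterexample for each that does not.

(⟹) This fails: take t = 1. Then 1 ≡ 1 (mod 11), but 1³ = 1 ≡ 1 (mod 11), not 2.

(⟸) This fails: take t = 7. Then 7³ = 343 ≡ 2 (mod 11), yet 7 ≡ 7 (mod 11), not 1.

Neither implication holds.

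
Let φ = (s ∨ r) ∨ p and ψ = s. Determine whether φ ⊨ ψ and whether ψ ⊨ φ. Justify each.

(⇐) Assume the antecedent. If r is true, (s ∨ r) ∨ p reduces to true regardless of the other variables. If r is false, the antecedent forces (r = F, p = F, s = T) or (r = F, p = T, s = T), and (s ∨ r) ∨ p holds there. Either way (s ∨ r) ∨ p holds.

(⇒) This fails. Under r = T, p = F, s = F, the left side is true but the right side is false.

Not equivalent: only (⇐) holds.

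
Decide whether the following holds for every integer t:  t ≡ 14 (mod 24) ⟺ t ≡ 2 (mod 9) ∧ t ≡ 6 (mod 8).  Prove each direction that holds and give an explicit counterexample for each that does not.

(⇒) This fails: t = 62 gives 62 ≡ 14 (mod 24) but 62 ≡ 8 (mod 9), so the conjunction on the right does not hold.

(⇐) Conversely, if t ≡ 2 (mod 9) and t ≡ 6 (mod 8), then by the Chinese remainder theorem t ≡ 38 (mod 72). Since 38 ≡ 14 (mod 24) and 24 ∣ 72, we get t ≡ 14 (mod 24).

(⇒) fails; (⇐) holds.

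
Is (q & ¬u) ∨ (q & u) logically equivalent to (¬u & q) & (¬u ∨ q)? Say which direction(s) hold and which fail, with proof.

(⇒) This fails. Under u = T, q = T, the left side is true but the right side is false.

(⇐) Assume the antecedent. If u is true, the antecedent cannot hold. If u is false, the antecedent forces (u = F, q = T), and (q & ¬u) ∨ (q & u) holds there. Either way (q & ¬u) ∨ (q & u) holds.

Only the converse holds.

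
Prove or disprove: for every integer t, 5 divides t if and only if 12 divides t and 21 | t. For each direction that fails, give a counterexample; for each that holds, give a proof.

(→) This fails: take t = 5. Certainly 5 ∣ 5, but 12 ∤ 5.

(←) This fails: take t = 84. Both 12 ∣ 84 and 21 ∣ 84, yet 84 is not a multiple of 5 (since 84 = 16·5 + 4), so 5 ∤ 84.

(⇒) fails and (⇐) fails.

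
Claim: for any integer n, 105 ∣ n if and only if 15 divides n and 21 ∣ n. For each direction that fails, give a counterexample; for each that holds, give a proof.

Forward direction. If 105 ∣ n, write n = 105q. Since 105 = 7·15, n = 15·(7q), so 15 ∣ n; and since 105 = 5·21, n = 21·(5q), so 21 ∣ n.

Converse. Suppose 15 ∣ n and 21 ∣ n. Any common multiple of 15 and 21 is a multiple of their lcm; here lcm(15, 21) = 15·21/gcd(15, 21) = 315/3 = 105, so 105 ∣ n.

Both directions hold.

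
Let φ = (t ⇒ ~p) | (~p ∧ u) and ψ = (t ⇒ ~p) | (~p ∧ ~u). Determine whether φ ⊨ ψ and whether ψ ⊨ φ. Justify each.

The biconditional holds.

(⇐) Assume the antecedent. If p is true, the antecedent forces (p = T, t = F, u = F) or (p = T, t = F, u = T), and (t ⇒ ~p) | (~p ∧ u) holds there. If p is false, (t ⇒ ~p) | (~p ∧ u) reduces to true regardless of the other variables. Either way (t ⇒ ~p) | (~p ∧ u) holds.

(⇒) Assume the antecedent. If p is true, the antecedent forces (p = T, t = F, u = F) or (p = T, t = F, u = T), and (t ⇒ ~p) | (~p ∧ ~u) holds there. If p is false, (t ⇒ ~p) | (~p ∧ ~u) reduces to true regardless of the other variables. Either way (t ⇒ ~p) | (~p ∧ ~u) holds.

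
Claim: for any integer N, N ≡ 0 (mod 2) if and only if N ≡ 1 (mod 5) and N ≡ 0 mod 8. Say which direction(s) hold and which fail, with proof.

(⇒) fails; (⇐) holds.

(→) This fails: N = 0 gives 0 ≡ 0 (mod 2) but 0 ≡ 0 (mod 5), so the conjunction on the right does not hold.

(←) Conversely, if N ≡ 1 (mod 5) and N ≡ 0 (mod 8), then by the Chinese remainder theorem N ≡ 16 (mod 40). Since 16 ≡ 0 (mod 2) and 2 ∣ 40, we get N ≡ 0 (mod 2).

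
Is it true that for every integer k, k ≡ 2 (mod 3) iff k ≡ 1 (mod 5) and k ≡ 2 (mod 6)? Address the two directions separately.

[⇐] If k ≡ 1 (mod 5) and k ≡ 2 (mod 6), then by the Chinese remainder theorem k ≡ 26 (mod 30). Since 26 ≡ 2 (mod 3) and 3 ∣ 30, we get k ≡ 2 (mod 3).

[⇒] This fails: k = 2 gives 2 ≡ 2 (mod 3) but 2 ≡ 2 (mod 5), so the conjunction on the right does not hold.

The forward direction fails; the converse holds.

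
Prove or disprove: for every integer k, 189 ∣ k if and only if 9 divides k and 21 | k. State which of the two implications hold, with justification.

(⟹) If 189 ∣ k, write k = 189q. Since 189 = 21·9, k = 9·(21q), so 9 ∣ k; and since 189 = 9·21, k = 21·(9q), so 21 ∣ k.

(⟸) This fails: take k = 63. Both 9 ∣ 63 and 21 ∣ 63, yet 63 is not a multiple of 189 (since 63 = 0·189 + 63), so 189 ∤ 63.

(⇒) holds; (⇐) fails.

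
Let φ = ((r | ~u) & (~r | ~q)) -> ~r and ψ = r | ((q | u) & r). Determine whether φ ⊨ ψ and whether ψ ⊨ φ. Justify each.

[⇒] This fails. Under r = F, q = F, u = F, the left side is true but the right side is false.

[⇐] This fails. Under r = T, q = F, u = F, the left side is false but the right side is true.

Neither direction holds.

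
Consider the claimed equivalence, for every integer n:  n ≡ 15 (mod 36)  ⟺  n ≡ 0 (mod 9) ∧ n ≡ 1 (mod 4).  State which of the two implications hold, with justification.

Both directions fail.

(⟹) This fails: n = 15 gives 15 ≡ 15 (mod 36) but 15 ≡ 6 (mod 9), so the conjunction on the right does not hold.

(⟸) This fails: n = 9 satisfies both congruences on the right (9 ≡ 0 mod 9 and 9 ≡ 1 mod 4) yet 9 ≡ 9 (mod 36), not 15.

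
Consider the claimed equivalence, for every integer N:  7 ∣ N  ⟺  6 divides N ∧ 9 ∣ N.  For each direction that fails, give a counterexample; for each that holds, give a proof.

Neither direction holds.

(⇒) This fails: take N = 7. Certainly 7 ∣ 7, but 6 ∤ 7.

(⇐) This fails: take N = 18. Both 6 ∣ 18 and 9 ∣ 18, yet 18 is not a multiple of 7 (since 18 = 2·7 + 4), so 7 ∤ 18.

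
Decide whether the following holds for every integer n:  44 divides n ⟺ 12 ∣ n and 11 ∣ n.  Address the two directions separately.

Only the reverse direction holds.

[⇒] This fails: take n = 44. Certainly 44 ∣ 44, but 12 ∤ 44.

[⇐] Suppose 12 ∣ n and 11 ∣ n. Any common multiple of 12 and 11 is a multiple of their lcm; here gcd(12, 11) = 1, so lcm(12, 11) = 12·11 = 132, so 132 ∣ n. Since 44 ∣ 132, it follows that 44 ∣ n.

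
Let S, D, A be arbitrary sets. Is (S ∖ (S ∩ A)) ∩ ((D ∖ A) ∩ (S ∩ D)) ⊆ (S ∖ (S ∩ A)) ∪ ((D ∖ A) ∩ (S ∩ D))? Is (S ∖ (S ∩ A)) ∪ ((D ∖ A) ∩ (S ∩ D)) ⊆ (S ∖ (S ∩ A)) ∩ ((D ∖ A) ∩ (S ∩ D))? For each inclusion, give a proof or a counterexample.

(⊆) holds; (⊇) fails.

(⊆) Let x ∈ (S ∖ (S ∩ A)) ∩ ((D ∖ A) ∩ (S ∩ D)). Then x ∈ S ∩ D and x ∉ A, from which x ∈ (S ∖ (S ∩ A)) ∪ ((D ∖ A) ∩ (S ∩ D)).

(⊇) This inclusion fails. Take S = {1}, D = ∅, A = ∅; then 1 ∈ (S ∖ (S ∩ A)) ∪ ((D ∖ A) ∩ (S ∩ D)) but 1 ∉ (S ∖ (S ∩ A)) ∩ ((D ∖ A) ∩ (S ∩ D)).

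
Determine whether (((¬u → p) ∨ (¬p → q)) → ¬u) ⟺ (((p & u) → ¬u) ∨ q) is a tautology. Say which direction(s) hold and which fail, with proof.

(⇒) holds; (⇐) fails.

(→) Assume the antecedent. If q is true, ((p & u) → ¬u) ∨ q reduces to true regardless of the other variables. If q is false, the antecedent forces (q = F, u = F, p = F) or (q = F, u = F, p = T), and ((p & u) → ¬u) ∨ q holds there. Either way ((p & u) → ¬u) ∨ q holds.

(←) This fails. Under q = F, u = T, p = F, the left side is false but the right side is true.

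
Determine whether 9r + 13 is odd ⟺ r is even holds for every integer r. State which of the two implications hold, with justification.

(⇒) Suppose 9r + 13 is odd. Since 9 is odd, 9r and r have the same parity, so 9r + 13 ≡ r + 13 (mod 2). As 13 is odd, 9r + 13 is odd exactly when r is even. Thus r is even.

(⇐) Conversely, suppose r is even; write r = 2j. Then 9r + 13 = 9·(2j) + 13 = 2·9j + 13, which is odd.

Both directions hold.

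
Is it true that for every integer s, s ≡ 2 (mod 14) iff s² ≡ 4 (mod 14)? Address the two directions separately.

Only the forward implication holds.

[⇒] Suppose s ≡ 2 (mod 14). Write s = 14j + 2. Then (14j + 2)² = 196j² + 56j + 4 = 14(14j² + 4j) + 4, so s² ≡ 4 (mod 14).

[⇐] This fails: take s = 12. Then 12² = 144 ≡ 4 (mod 14), yet 12 ≡ 12 (mod 14), not 2.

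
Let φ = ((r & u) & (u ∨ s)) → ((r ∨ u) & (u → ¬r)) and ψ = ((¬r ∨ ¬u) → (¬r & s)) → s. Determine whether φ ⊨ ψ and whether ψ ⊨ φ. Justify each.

[⇒] Assume the antecedent. If r is true, the antecedent forces (r = T, u = F, s = F) or (r = T, u = F, s = T), and ((¬r ∨ ¬u) → (¬r & s)) → s holds there. If r is false, ((¬r ∨ ¬u) → (¬r & s)) → s reduces to true regardless of the other variables. Either way ((¬r ∨ ¬u) → (¬r & s)) → s holds.

[⇐] This fails. Under r = T, u = T, s = T, the left side is false but the right side is true.

The forward direction holds; the converse fails.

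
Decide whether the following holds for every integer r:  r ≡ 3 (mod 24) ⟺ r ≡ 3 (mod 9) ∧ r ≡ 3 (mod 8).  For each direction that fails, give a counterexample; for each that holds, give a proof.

Only the converse holds.

(⟸) If r ≡ 3 (mod 9) and r ≡ 3 (mod 8), then by the Chinese remainder theorem r ≡ 3 (mod 72). Since 3 ≡ 3 (mod 24) and 24 ∣ 72, we get r ≡ 3 (mod 24).

(⟹) This fails: r = 27 gives 27 ≡ 3 (mod 24) but 27 ≡ 0 (mod 9), so the conjunction on the right does not hold.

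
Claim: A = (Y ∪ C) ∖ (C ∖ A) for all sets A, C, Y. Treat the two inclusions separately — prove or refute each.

Forward inclusion. This inclusion fails. Take A = {1}, C = ∅, Y = ∅; then 1 ∈ A but 1 ∉ (Y ∪ C) ∖ (C ∖ A).

Reverse inclusion. This inclusion fails. Take A = ∅, C = ∅, Y = {1}; then 1 ∈ (Y ∪ C) ∖ (C ∖ A) but 1 ∉ A.

Neither inclusion holds.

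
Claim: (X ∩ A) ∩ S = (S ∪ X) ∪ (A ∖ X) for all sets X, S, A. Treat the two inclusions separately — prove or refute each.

Reverse inclusion. This inclusion fails. Take X = {1}, S = ∅, A = ∅; then 1 ∈ (S ∪ X) ∪ (A ∖ X) but 1 ∉ (X ∩ A) ∩ S.

Forward inclusion. Let x ∈ (X ∩ A) ∩ S. Then x ∈ X ∩ S ∩ A, from which x ∈ (S ∪ X) ∪ (A ∖ X).

(⊆) holds; (⊇) fails.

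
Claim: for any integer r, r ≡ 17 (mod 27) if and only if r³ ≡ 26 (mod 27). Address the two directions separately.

The forward direction holds; the converse fails.

(→) Suppose r ≡ 17 (mod 27). Write r = 27j + 17. Then (27j + 17)³ = 19683j³ + 37179j² + 23409j + 4913 = 27(729j³ + 1377j² + 867j + 181) + 26, so r³ ≡ 26 (mod 27).

(←) This fails: take r = 8. Then 8³ = 512 ≡ 26 (mod 27), yet 8 ≡ 8 (mod 27), not 17.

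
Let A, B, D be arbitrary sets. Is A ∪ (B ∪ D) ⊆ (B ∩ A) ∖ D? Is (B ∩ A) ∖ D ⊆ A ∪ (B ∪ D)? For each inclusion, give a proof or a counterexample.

(⊇) Let x ∈ (B ∩ A) ∖ D. Then x ∈ A ∩ B and x ∉ D, from which x ∈ A ∪ (B ∪ D).

(⊆) This inclusion fails. Take A = {1}, B = ∅, D = ∅; then 1 ∈ A ∪ (B ∪ D) but 1 ∉ (B ∩ A) ∖ D.

The sets are not equal: only the reverse inclusion holds.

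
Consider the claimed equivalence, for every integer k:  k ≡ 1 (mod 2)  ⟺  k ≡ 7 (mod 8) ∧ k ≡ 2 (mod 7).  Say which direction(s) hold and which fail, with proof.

(⇒) This fails: k = 1 gives 1 ≡ 1 (mod 2) but 1 ≡ 1 (mod 8), so the conjunction on the right does not hold.

(⇐) Conversely, if k ≡ 7 (mod 8) and k ≡ 2 (mod 7), then by the Chinese remainder theorem k ≡ 23 (mod 56). Since 23 ≡ 1 (mod 2) and 2 ∣ 56, we get k ≡ 1 (mod 2).

(⇒) fails; (⇐) holds.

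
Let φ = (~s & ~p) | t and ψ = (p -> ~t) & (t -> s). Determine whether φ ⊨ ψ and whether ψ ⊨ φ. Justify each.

(⟹) This fails. Under s = F, t = T, p = F, the left side is true but the right side is false.

(⟸) This fails. Under s = T, t = F, p = F, the left side is false but the right side is true.

(⇒) fails and (⇐) fails.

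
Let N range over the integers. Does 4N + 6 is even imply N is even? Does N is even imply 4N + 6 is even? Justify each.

(⟹) This fails: take N = 7. Then 4N + 6 = 34, which is even, yet N = 7 is odd, not even.

(⟸) Suppose N is even. Since 4 is even, 4N is even for every N, so 4N + 6 has the same parity as 6, which is even. Hence 4N + 6 is even.

Only the reverse direction holds.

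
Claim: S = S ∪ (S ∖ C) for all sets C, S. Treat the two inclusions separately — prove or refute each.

Both inclusions hold; the sets are equal.

(⊇) Let x ∈ S ∪ (S ∖ C). Then either x ∈ S and x ∉ C; or x ∈ C ∩ S. In each case x ∈ S, so S ∪ (S ∖ C) ⊆ S.

(⊆) Let x ∈ S. Then either x ∈ S and x ∉ C; or x ∈ C ∩ S. In each case x ∈ S ∪ (S ∖ C), so S ⊆ S ∪ (S ∖ C).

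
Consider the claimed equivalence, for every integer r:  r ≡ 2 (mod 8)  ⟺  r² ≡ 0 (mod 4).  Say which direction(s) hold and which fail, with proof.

(⇒) holds; (⇐) fails.

[⇒] Suppose r ≡ 2 (mod 8). Then r² ≡ 2² = 4 (mod 8), and since 4 ∣ 8, also r² ≡ 0 (mod 4).

[⇐] This fails: take r = 0. Then 0² = 0 ≡ 0 (mod 4), yet 0 ≡ 0 (mod 8), not 2.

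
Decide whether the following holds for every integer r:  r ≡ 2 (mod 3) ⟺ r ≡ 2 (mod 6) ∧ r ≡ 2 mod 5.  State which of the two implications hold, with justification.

The forward direction fails; the converse holds.

(→) This fails: r = 5 gives 5 ≡ 2 (mod 3) but 5 ≡ 5 (mod 6), so the conjunction on the right does not hold.

(←) Conversely, if r ≡ 2 (mod 6) and r ≡ 2 (mod 5), then by the Chinese remainder theorem r ≡ 2 (mod 30). Since 2 ≡ 2 (mod 3) and 3 ∣ 30, we get r ≡ 2 (mod 3).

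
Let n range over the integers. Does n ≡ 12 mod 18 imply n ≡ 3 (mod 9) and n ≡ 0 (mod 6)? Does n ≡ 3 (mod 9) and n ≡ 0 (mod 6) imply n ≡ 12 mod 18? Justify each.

(⟹) Suppose n ≡ 12 (mod 18); write n = 18j + 12. Since 9 ∣ 18, reducing mod 9 gives n ≡ 12 ≡ 3 (mod 9); since 6 ∣ 18, reducing mod 6 gives n ≡ 12 ≡ 0 (mod 6).

(⟸) Conversely, if n ≡ 3 (mod 9) and n ≡ 0 (mod 6), then by the Chinese remainder theorem n ≡ 12 (mod 18). This is exactly n ≡ 12 (mod 18).

Both directions hold; the statement is true.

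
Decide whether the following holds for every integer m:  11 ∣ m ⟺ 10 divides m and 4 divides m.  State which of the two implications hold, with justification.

(⇒) fails and (⇐) fails.

(→) This fails: take m = 11. Certainly 11 ∣ 11, but 10 ∤ 11.

(←) This fails: take m = 20. Both 10 ∣ 20 and 4 ∣ 20, yet 20 is not a multiple of 11 (since 20 = 1·11 + 9), so 11 ∤ 20.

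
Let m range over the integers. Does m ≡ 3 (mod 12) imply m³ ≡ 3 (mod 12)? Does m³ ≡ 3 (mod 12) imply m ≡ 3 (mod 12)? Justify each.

(⟸) Suppose m³ ≡ 3 (mod 12). The only residue r in {0, …, 11} with r³ ≡ 3 (mod 12) is r = 3, so m ≡ 3 (mod 12).

(⟹) Suppose m ≡ 3 (mod 12). Write m = 12j + 3. Then (12j + 3)³ = 1728j³ + 1296j² + 324j + 27 = 12(144j³ + 108j² + 27j + 2) + 3, so m³ ≡ 3 (mod 12).

Both implications hold.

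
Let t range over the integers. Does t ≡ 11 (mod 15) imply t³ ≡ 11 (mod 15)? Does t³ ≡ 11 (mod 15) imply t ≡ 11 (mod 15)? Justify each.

[⇒] Suppose t ≡ 11 (mod 15). Write t = 15j + 11. Then (15j + 11)³ = 3375j³ + 7425j² + 5445j + 1331 = 15(225j³ + 495j² + 363j + 88) + 11, so t³ ≡ 11 (mod 15).

[⇐] Conversely, suppose t³ ≡ 11 (mod 15). The only residue r in {0, …, 14} with r³ ≡ 11 (mod 15) is r = 11, so t ≡ 11 (mod 15).

Both directions hold.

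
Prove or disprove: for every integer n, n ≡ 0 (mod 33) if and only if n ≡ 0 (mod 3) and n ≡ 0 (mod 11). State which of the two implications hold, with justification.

(⇒) Suppose n ≡ 0 (mod 33); write n = 33j + 0. Since 3 ∣ 33, reducing mod 3 gives n ≡ 0 (mod 3); since 11 ∣ 33, reducing mod 11 gives n ≡ 0 (mod 11).

(⇐) Conversely, if n ≡ 0 (mod 3) and n ≡ 0 (mod 11), then by the Chinese remainder theorem n ≡ 0 (mod 33). This is exactly n ≡ 0 (mod 33).

Equivalent; both directions hold.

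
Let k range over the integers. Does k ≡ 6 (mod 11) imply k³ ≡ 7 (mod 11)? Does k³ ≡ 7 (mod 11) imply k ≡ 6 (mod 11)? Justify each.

Both directions hold.

(←) Suppose k³ ≡ 7 (mod 11). The only residue r in {0, …, 10} with r³ ≡ 7 (mod 11) is r = 6, so k ≡ 6 (mod 11).

(→) Suppose k ≡ 6 (mod 11). Write k = 11j + 6. Then (11j + 6)³ = 1331j³ + 2178j² + 1188j + 216 = 11(121j³ + 198j² + 108j + 19) + 7, so k³ ≡ 7 (mod 11).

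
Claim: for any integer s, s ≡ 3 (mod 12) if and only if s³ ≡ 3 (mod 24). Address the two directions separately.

Not equivalent: only (⇐) holds.

(⟹) This fails: take s = 15. Then 15 ≡ 3 (mod 12), but 15³ = 3375 ≡ 15 (mod 24), not 3.

(⟸) Conversely, the residues r modulo 24 with r³ ≡ 3 (mod 24) are exactly {3}, and each is ≡ 3 (mod 12).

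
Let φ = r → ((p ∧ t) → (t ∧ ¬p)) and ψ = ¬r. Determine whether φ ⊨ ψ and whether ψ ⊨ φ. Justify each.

Converse. Assume the antecedent. If r is true, the antecedent cannot hold. If r is false, r → ((p ∧ t) → (t ∧ ¬p)) reduces to true regardless of the other variables. Either way r → ((p ∧ t) → (t ∧ ¬p)) holds.

Forward direction. This fails. Under r = T, p = F, t = F, the left side is true but the right side is false.

Only the reverse direction holds.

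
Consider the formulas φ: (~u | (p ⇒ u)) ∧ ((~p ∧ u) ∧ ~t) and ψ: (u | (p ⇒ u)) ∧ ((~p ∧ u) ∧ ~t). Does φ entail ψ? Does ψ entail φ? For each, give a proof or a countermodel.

[⇒] Assume the antecedent. If t is true, the antecedent cannot hold. If t is false, the antecedent forces (t = F, p = F, u = T), and the consequent holds there. Either way the consequent holds.

[⇐] Assume the antecedent. If t is true, the antecedent cannot hold. If t is false, the antecedent forces (t = F, p = F, u = T), and the consequent holds there. Either way the consequent holds.

The biconditional holds.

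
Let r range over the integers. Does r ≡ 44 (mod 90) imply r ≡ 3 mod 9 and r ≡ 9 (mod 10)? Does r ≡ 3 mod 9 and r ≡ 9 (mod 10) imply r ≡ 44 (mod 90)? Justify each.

(⇒) fails and (⇐) fails.

Forward direction. This fails: r = 44 gives 44 ≡ 44 (mod 90) but 44 ≡ 8 (mod 9), so the conjunction on the right does not hold.

Converse. This fails: r = 39 satisfies both congruences on the right (39 ≡ 3 mod 9 and 39 ≡ 9 mod 10) yet 39 ≡ 39 (mod 90), not 44.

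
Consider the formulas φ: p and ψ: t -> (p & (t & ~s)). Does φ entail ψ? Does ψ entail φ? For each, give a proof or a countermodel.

[⇒] This fails. Under t = T, p = T, s = T, the left side is true but the right side is false.

[⇐] This fails. Under t = F, p = F, s = F, the left side is false but the right side is true.

Neither direction holds.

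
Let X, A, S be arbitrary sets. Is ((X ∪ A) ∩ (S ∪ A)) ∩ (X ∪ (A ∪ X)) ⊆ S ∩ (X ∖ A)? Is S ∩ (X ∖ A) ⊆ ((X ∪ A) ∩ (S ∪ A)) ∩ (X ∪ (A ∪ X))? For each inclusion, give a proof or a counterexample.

The sets are not equal: only the reverse inclusion holds.

(⟸) Let x ∈ S ∩ (X ∖ A). Then x ∈ X ∩ S and x ∉ A, from which x ∈ ((X ∪ A) ∩ (S ∪ A)) ∩ (X ∪ (A ∪ X)).

(⟹) This inclusion fails. Take X = ∅, A = {1}, S = ∅; then 1 ∈ ((X ∪ A) ∩ (S ∪ A)) ∩ (X ∪ (A ∪ X)) but 1 ∉ S ∩ (X ∖ A).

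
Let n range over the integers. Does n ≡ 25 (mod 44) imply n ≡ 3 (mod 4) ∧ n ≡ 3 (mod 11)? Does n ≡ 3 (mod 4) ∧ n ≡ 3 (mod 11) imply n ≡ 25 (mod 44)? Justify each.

(⇒) fails and (⇐) fails.

(→) This fails: n = 25 gives 25 ≡ 25 (mod 44) but 25 ≡ 1 (mod 4), so the conjunction on the right does not hold.

(←) This fails: n = 3 satisfies both congruences on the right (3 ≡ 3 mod 4 and 3 ≡ 3 mod 11) yet 3 ≡ 3 (mod 44), not 25.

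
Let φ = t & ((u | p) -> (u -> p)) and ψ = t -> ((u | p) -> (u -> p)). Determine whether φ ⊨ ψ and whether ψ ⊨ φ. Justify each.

(⟹) Assume the antecedent. If u is true, the antecedent forces (u = T, p = T, t = T), and t -> ((u | p) -> (u -> p)) holds there. If u is false, t -> ((u | p) -> (u -> p)) reduces to true regardless of the other variables. Either way t -> ((u | p) -> (u -> p)) holds.

(⟸) This fails. Under u = F, p = F, t = F, the left side is false but the right side is true.

Not equivalent: only (⇒) holds.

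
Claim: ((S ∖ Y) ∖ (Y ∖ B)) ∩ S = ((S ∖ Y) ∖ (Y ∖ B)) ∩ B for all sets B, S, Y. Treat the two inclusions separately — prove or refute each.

(⟹) This inclusion fails. Take B = ∅, S = {1}, Y = ∅; then 1 ∈ ((S ∖ Y) ∖ (Y ∖ B)) ∩ S but 1 ∉ ((S ∖ Y) ∖ (Y ∖ B)) ∩ B.

(⟸) Let x ∈ ((S ∖ Y) ∖ (Y ∖ B)) ∩ B. Then x ∈ B ∩ S and x ∉ Y, from which x ∈ ((S ∖ Y) ∖ (Y ∖ B)) ∩ S.

(⊆) fails; (⊇) holds.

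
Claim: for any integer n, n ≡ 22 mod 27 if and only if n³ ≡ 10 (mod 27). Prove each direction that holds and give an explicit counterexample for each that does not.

Not equivalent: only (⇒) holds.

[⇒] Suppose n ≡ 22 mod 27. Write n = 27j + 22. Then (27j + 22)³ = 19683j³ + 48114j² + 39204j + 10648 = 27(729j³ + 1782j² + 1452j + 394) + 10, so n³ ≡ 10 (mod 27).

[⇐] This fails: take n = 4. Then 4³ = 64 ≡ 10 (mod 27), yet 4 ≡ 4 (mod 27), not 22.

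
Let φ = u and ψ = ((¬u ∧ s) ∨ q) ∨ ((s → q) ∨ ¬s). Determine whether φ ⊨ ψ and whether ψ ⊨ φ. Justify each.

(⇒) fails and (⇐) fails.

(⇒) This fails. Under u = T, q = F, s = T, the left side is true but the right side is false.

(⇐) This fails. Under u = F, q = F, s = F, the left side is false but the right side is true.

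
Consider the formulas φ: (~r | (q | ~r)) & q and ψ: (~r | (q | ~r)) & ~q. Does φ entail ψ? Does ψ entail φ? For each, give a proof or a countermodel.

Both directions fail.

(→) This fails. Under q = T, r = F, the left side is true but the right side is false.

(←) This fails. Under q = F, r = F, the left side is false but the right side is true.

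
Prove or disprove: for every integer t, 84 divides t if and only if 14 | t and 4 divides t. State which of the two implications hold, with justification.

[⇒] If 84 ∣ t, write t = 84q. Since 84 = 6·14, t = 14·(6q), so 14 ∣ t; and since 84 = 21·4, t = 4·(21q), so 4 ∣ t.

[⇐] This fails: take t = 28. Both 14 ∣ 28 and 4 ∣ 28, yet 28 is not a multiple of 84 (since 28 = 0·84 + 28), so 84 ∤ 28.

(⇒) holds; (⇐) fails.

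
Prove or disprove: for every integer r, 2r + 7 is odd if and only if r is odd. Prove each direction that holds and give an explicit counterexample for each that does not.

Not equivalent: only (⇐) holds.

(→) This fails: take r = 0. Then 2r + 7 = 7, which is odd, yet r = 0 is even, not odd.

(←) Suppose r is odd. Since 2 is even, 2r is even for every r, so 2r + 7 has the same parity as 7, which is odd. Hence 2r + 7 is odd.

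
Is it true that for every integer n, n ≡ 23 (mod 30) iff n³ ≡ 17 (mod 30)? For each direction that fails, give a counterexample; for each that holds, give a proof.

Both directions hold; the statement is true.

Converse. Suppose n³ ≡ 17 (mod 30). The only residue r in {0, …, 29} with r³ ≡ 17 (mod 30) is r = 23, so n ≡ 23 (mod 30).

Forward direction. Suppose n ≡ 23 (mod 30). Write n = 30j + 23. Then (30j + 23)³ = 27000j³ + 62100j² + 47610j + 12167 = 30(900j³ + 2070j² + 1587j + 405) + 17, so n³ ≡ 17 (mod 30).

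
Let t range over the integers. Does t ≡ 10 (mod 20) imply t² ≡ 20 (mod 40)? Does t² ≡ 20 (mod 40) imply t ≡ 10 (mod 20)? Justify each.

(⇒) Suppose t ≡ 10 (mod 20). Working modulo 40, t ∈ {10, 30}; for each such r, r² ≡ 20 (mod 40).

(⇐) Conversely, the residues r modulo 40 with r² ≡ 20 (mod 40) are exactly {10, 30}, and each is ≡ 10 (mod 20).

The biconditional holds.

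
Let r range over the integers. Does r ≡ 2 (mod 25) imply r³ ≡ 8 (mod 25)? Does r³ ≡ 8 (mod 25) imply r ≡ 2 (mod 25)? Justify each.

(⟸) Suppose r³ ≡ 8 (mod 25). The only residue r in {0, …, 24} with r³ ≡ 8 (mod 25) is r = 2, so r ≡ 2 (mod 25).

(⟹) Suppose r ≡ 2 (mod 25). Write r = 25j + 2. Then (25j + 2)³ = 15625j³ + 3750j² + 300j + 8 = 25(625j³ + 150j² + 12j) + 8, so r³ ≡ 8 (mod 25).

Both directions hold.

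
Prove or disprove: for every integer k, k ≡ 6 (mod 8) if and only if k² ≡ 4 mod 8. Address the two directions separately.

(⇒) Suppose k ≡ 6 (mod 8). Write k = 8j + 6. Then (8j + 6)² = 64j² + 96j + 36 = 8(8j² + 12j + 4) + 4, so k² ≡ 4 (mod 8).

(⇐) This fails: take k = 2. Then 2² = 4 ≡ 4 (mod 8), yet 2 ≡ 2 (mod 8), not 6.

Only the forward implication holds.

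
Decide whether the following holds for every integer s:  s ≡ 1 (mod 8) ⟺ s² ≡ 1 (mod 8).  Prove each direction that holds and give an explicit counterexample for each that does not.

Only the forward implication holds.

(⇒) Suppose s ≡ 1 (mod 8). Write s = 8j + 1. Then (8j + 1)² = 64j² + 16j + 1 = 8(8j² + 2j) + 1, so s² ≡ 1 (mod 8).

(⇐) This fails: take s = 3. Then 3² = 9 ≡ 1 (mod 8), yet 3 ≡ 3 (mod 8), not 1.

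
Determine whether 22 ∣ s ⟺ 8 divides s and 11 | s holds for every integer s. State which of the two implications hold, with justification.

(⟹) This fails: take s = 22. Certainly 22 ∣ 22, but 8 ∤ 22.

(⟸) Suppose 8 ∣ s and 11 ∣ s. Any common multiple of 8 and 11 is a multiple of their lcm; here gcd(8, 11) = 1, so lcm(8, 11) = 8·11 = 88, so 88 ∣ s. Since 22 ∣ 88, it follows that 22 ∣ s.

(⇒) fails; (⇐) holds.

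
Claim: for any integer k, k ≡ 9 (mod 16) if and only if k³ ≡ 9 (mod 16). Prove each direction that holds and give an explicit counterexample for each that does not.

(←) Suppose k³ ≡ 9 (mod 16). The only residue r in {0, …, 15} with r³ ≡ 9 (mod 16) is r = 9, so k ≡ 9 (mod 16).

(→) Suppose k ≡ 9 (mod 16). Write k = 16j + 9. Then (16j + 9)³ = 4096j³ + 6912j² + 3888j + 729 = 16(256j³ + 432j² + 243j + 45) + 9, so k³ ≡ 9 (mod 16).

Both implications hold.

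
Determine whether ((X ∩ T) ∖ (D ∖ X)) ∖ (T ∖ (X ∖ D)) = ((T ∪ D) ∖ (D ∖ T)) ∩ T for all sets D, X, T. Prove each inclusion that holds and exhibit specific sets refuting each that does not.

(⟹) Let x ∈ ((X ∩ T) ∖ (D ∖ X)) ∖ (T ∖ (X ∖ D)). Then x ∈ X ∩ T and x ∉ D, from which x ∈ ((T ∪ D) ∖ (D ∖ T)) ∩ T.

(⟸) This inclusion fails. Take D = ∅, X = ∅, T = {1}; then 1 ∈ ((T ∪ D) ∖ (D ∖ T)) ∩ T but 1 ∉ ((X ∩ T) ∖ (D ∖ X)) ∖ (T ∖ (X ∖ D)).

Only the forward inclusion holds.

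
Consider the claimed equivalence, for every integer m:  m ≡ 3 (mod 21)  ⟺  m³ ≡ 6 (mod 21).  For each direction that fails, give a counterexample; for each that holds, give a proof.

Not equivalent: only (⇒) holds.

(⟹) Suppose m ≡ 3 (mod 21). Write m = 21j + 3. Then (21j + 3)³ = 9261j³ + 3969j² + 567j + 27 = 21(441j³ + 189j² + 27j + 1) + 6, so m³ ≡ 6 (mod 21).

(⟸) This fails: take m = 6. Then 6³ = 216 ≡ 6 (mod 21), yet 6 ≡ 6 (mod 21), not 3.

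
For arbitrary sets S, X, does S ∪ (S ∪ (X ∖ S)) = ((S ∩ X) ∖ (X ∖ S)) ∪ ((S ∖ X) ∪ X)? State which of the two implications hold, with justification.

Both inclusions hold.

Reverse inclusion. Let x ∈ ((S ∩ X) ∖ (X ∖ S)) ∪ ((S ∖ X) ∪ X). Then either x ∈ S and x ∉ X; or x ∈ X and x ∉ S; or x ∈ S ∩ X. In each case x ∈ S ∪ (S ∪ (X ∖ S)), so ((S ∩ X) ∖ (X ∖ S)) ∪ ((S ∖ X) ∪ X) ⊆ S ∪ (S ∪ (X ∖ S)).

Forward inclusion. Let x ∈ S ∪ (S ∪ (X ∖ S)). Then either x ∈ S and x ∉ X; or x ∈ X and x ∉ S; or x ∈ S ∩ X. In each case x ∈ ((S ∩ X) ∖ (X ∖ S)) ∪ ((S ∖ X) ∪ X), so S ∪ (S ∪ (X ∖ S)) ⊆ ((S ∩ X) ∖ (X ∖ S)) ∪ ((S ∖ X) ∪ X).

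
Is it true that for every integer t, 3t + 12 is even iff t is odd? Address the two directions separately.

[⇒] This fails: t = 0 gives 3t + 12 = 12, which is even, but 0 is even, not odd.

[⇐] This also fails: t = 7 is odd, but 3t + 12 = 33 is odd, not even.

Neither direction holds.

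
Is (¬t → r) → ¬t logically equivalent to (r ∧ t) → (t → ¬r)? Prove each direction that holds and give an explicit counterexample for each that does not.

[⇒] Assume the antecedent. If r is true, the antecedent forces (r = T, t = F), and (r ∧ t) → (t → ¬r) holds there. If r is false, (r ∧ t) → (t → ¬r) reduces to true regardless of the other variables. Either way (r ∧ t) → (t → ¬r) holds.

[⇐] This fails. Under r = F, t = T, the left side is false but the right side is true.

Not equivalent: only (⇒) holds.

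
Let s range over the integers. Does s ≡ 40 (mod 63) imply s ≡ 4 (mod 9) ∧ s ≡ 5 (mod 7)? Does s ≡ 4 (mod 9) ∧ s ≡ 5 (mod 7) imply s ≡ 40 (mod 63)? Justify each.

Forward direction. Suppose s ≡ 40 (mod 63); write s = 63j + 40. Since 9 ∣ 63, reducing mod 9 gives s ≡ 40 ≡ 4 (mod 9); since 7 ∣ 63, reducing mod 7 gives s ≡ 40 ≡ 5 (mod 7).

Converse. If s ≡ 4 (mod 9) and s ≡ 5 (mod 7), then by the Chinese remainder theorem s ≡ 40 (mod 63). This is exactly s ≡ 40 (mod 63).

Both implications hold.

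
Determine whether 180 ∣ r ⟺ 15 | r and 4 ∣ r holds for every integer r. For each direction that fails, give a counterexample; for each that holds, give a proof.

(⇐) This fails: take r = 60. Both 15 ∣ 60 and 4 ∣ 60, yet 60 is not a multiple of 180 (since 60 = 0·180 + 60), so 180 ∤ 60.

(⇒) If 180 ∣ r, write r = 180q. Since 180 = 12·15, r = 15·(12q), so 15 ∣ r; and since 180 = 45·4, r = 4·(45q), so 4 ∣ r.

Not equivalent: only (⇒) holds.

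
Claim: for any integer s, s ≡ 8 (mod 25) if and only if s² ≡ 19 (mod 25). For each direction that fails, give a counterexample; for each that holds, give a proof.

(⇒) This fails: take s = 8. Then 8 ≡ 8 (mod 25), but 8² = 64 ≡ 14 (mod 25), not 19.

(⇐) This fails: take s = 12. Then 12² = 144 ≡ 19 (mod 25), yet 12 ≡ 12 (mod 25), not 8.

(⇒) fails and (⇐) fails.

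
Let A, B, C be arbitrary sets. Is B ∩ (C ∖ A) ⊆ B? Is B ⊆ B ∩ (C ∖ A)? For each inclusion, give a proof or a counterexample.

Only the forward inclusion holds.

(⊆) Let x ∈ B ∩ (C ∖ A). Then x ∈ B ∩ C and x ∉ A, from which x ∈ B.

(⊇) This inclusion fails. Take A = ∅, B = {1}, C = ∅; then 1 ∈ B but 1 ∉ B ∩ (C ∖ A).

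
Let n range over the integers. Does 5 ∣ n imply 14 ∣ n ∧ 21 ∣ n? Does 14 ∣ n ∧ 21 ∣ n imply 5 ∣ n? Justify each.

Forward direction. This fails: take n = 5. Certainly 5 ∣ 5, but 14 ∤ 5.

Converse. This fails: take n = 42. Both 14 ∣ 42 and 21 ∣ 42, yet 42 is not a multiple of 5 (since 42 = 8·5 + 2), so 5 ∤ 42.

Both directions fail.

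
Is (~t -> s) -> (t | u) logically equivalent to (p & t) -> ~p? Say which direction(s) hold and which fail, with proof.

(⟹) This fails. Under u = F, t = T, p = T, s = F, the left side is true but the right side is false.

(⟸) This fails. Under u = F, t = F, p = F, s = T, the left side is false but the right side is true.

(⇒) fails and (⇐) fails.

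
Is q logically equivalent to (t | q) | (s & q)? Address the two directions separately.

Forward direction. Assume the antecedent. If s is true, the antecedent forces (s = T, q = T, t = F) or (s = T, q = T, t = T), and (t | q) | (s & q) holds there. If s is false, the antecedent forces (s = F, q = T, t = F) or (s = F, q = T, t = T), and (t | q) | (s & q) holds there. Either way (t | q) | (s & q) holds.

Converse. This fails. Under s = F, q = F, t = T, the left side is false but the right side is true.

Only the forward implication holds.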